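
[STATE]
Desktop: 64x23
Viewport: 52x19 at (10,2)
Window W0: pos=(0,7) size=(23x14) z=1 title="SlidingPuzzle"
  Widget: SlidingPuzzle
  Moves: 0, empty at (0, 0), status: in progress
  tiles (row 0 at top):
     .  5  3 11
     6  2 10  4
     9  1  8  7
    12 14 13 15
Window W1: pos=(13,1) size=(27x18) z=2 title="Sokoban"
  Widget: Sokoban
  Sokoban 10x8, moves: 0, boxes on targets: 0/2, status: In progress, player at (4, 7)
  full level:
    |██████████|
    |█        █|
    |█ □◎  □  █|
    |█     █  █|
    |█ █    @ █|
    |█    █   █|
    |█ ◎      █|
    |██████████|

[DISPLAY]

   ┃ Sokoban                 ┃                      
   ┠─────────────────────────┨                      
   ┃██████████               ┃                      
   ┃█        █               ┃                      
   ┃█ □◎  □  █               ┃                      
━━━┃█     █  █               ┃                      
uzz┃█ █    @ █               ┃                      
───┃█    █   █               ┃                      
─┬─┃█ ◎      █               ┃                      
 │ ┃██████████               ┃                      
─┼─┃Moves: 0  0/2            ┃                      
 │ ┃                         ┃                      
─┼─┃                         ┃                      
 │ ┃                         ┃                      
─┼─┃                         ┃                      
 │ ┃                         ┃                      
─┴─┗━━━━━━━━━━━━━━━━━━━━━━━━━┛                      
            ┃                                       
━━━━━━━━━━━━┛                                       


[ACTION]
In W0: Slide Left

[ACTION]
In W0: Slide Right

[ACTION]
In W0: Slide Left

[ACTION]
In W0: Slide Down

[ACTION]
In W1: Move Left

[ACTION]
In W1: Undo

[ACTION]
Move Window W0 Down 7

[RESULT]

   ┃ Sokoban                 ┃                      
   ┠─────────────────────────┨                      
   ┃██████████               ┃                      
   ┃█        █               ┃                      
   ┃█ □◎  □  █               ┃                      
   ┃█     █  █               ┃                      
   ┃█ █    @ █               ┃                      
━━━┃█    █   █               ┃                      
uzz┃█ ◎      █               ┃                      
───┃██████████               ┃                      
─┬─┃Moves: 0  0/2            ┃                      
 │ ┃                         ┃                      
─┼─┃                         ┃                      
 │ ┃                         ┃                      
─┼─┃                         ┃                      
 │ ┃                         ┃                      
─┼─┗━━━━━━━━━━━━━━━━━━━━━━━━━┛                      
 │ 13 │ 15 │┃                                       
─┴────┴────┘┃                                       


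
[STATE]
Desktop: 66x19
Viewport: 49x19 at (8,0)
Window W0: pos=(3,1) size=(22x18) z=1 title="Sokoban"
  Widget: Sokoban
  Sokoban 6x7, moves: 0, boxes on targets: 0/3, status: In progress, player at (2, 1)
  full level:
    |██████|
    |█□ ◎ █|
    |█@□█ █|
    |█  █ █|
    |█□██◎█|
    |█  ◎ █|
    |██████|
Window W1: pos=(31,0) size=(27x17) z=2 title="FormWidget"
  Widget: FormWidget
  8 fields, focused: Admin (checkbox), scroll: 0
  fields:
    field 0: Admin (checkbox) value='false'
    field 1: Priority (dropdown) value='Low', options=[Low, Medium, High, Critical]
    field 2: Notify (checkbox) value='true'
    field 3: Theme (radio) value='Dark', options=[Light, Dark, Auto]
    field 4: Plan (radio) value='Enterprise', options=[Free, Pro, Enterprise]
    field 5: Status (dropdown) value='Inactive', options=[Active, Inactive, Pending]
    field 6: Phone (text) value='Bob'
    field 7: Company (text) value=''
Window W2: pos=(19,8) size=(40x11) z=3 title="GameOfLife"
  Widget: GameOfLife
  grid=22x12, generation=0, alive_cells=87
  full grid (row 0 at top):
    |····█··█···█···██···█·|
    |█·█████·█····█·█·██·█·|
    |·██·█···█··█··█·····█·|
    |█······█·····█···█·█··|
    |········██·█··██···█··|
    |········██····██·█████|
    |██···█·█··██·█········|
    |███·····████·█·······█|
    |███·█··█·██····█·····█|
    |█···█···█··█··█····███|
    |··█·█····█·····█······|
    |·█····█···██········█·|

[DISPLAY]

                       ┏━━━━━━━━━━━━━━━━━━━━━━━━━
━━━━━━━━━━━━━━━━┓      ┃ FormWidget              
oban            ┃      ┠─────────────────────────
────────────────┨      ┃> Admin:      [ ]        
██              ┃      ┃  Priority:   [Low     ▼]
 █              ┃      ┃  Notify:     [x]        
 █              ┃      ┃  Theme:      ( ) Light  
 █              ┃      ┃  Plan:       ( ) Free  (
◎█         ┏━━━━━━━━━━━━━━━━━━━━━━━━━━━━━━━━━━━━━
 █         ┃ GameOfLife                          
██         ┠─────────────────────────────────────
s: 0  0/3  ┃Gen: 0                               
           ┃█······█·····█···█·█··               
           ┃········██·█··██···█··               
           ┃········██····██·█████               
           ┃██···█·█··██·█········               
           ┃███·····████·█·······█               
           ┃███·█··█·██····█·····█               
━━━━━━━━━━━┗━━━━━━━━━━━━━━━━━━━━━━━━━━━━━━━━━━━━━


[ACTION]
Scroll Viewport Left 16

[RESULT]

                               ┏━━━━━━━━━━━━━━━━━
   ┏━━━━━━━━━━━━━━━━━━━━┓      ┃ FormWidget      
   ┃ Sokoban            ┃      ┠─────────────────
   ┠────────────────────┨      ┃> Admin:      [ ]
   ┃██████              ┃      ┃  Priority:   [Lo
   ┃█□ ◎ █              ┃      ┃  Notify:     [x]
   ┃█@□█ █              ┃      ┃  Theme:      ( )
   ┃█  █ █              ┃      ┃  Plan:       ( )
   ┃█□██◎█         ┏━━━━━━━━━━━━━━━━━━━━━━━━━━━━━
   ┃█  ◎ █         ┃ GameOfLife                  
   ┃██████         ┠─────────────────────────────
   ┃Moves: 0  0/3  ┃Gen: 0                       
   ┃               ┃█······█·····█···█·█··       
   ┃               ┃········██·█··██···█··       
   ┃               ┃········██····██·█████       
   ┃               ┃██···█·█··██·█········       
   ┃               ┃███·····████·█·······█       
   ┃               ┃███·█··█·██····█·····█       
   ┗━━━━━━━━━━━━━━━┗━━━━━━━━━━━━━━━━━━━━━━━━━━━━━


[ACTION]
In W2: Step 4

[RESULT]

                               ┏━━━━━━━━━━━━━━━━━
   ┏━━━━━━━━━━━━━━━━━━━━┓      ┃ FormWidget      
   ┃ Sokoban            ┃      ┠─────────────────
   ┠────────────────────┨      ┃> Admin:      [ ]
   ┃██████              ┃      ┃  Priority:   [Lo
   ┃█□ ◎ █              ┃      ┃  Notify:     [x]
   ┃█@□█ █              ┃      ┃  Theme:      ( )
   ┃█  █ █              ┃      ┃  Plan:       ( )
   ┃█□██◎█         ┏━━━━━━━━━━━━━━━━━━━━━━━━━━━━━
   ┃█  ◎ █         ┃ GameOfLife                  
   ┃██████         ┠─────────────────────────────
   ┃Moves: 0  0/3  ┃Gen: 4                       
   ┃               ┃·██·····███·····██·██·       
   ┃               ┃·········██···········       
   ┃               ┃··········██···█······       
   ┃               ┃··███·····████·█···█··       
   ┃               ┃··███·····█·█████·██·█       
   ┃               ┃····█···██·········█··       
   ┗━━━━━━━━━━━━━━━┗━━━━━━━━━━━━━━━━━━━━━━━━━━━━━


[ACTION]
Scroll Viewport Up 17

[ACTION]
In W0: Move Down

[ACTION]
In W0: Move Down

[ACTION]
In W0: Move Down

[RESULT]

                               ┏━━━━━━━━━━━━━━━━━
   ┏━━━━━━━━━━━━━━━━━━━━┓      ┃ FormWidget      
   ┃ Sokoban            ┃      ┠─────────────────
   ┠────────────────────┨      ┃> Admin:      [ ]
   ┃██████              ┃      ┃  Priority:   [Lo
   ┃█□ ◎ █              ┃      ┃  Notify:     [x]
   ┃█ □█ █              ┃      ┃  Theme:      ( )
   ┃█  █ █              ┃      ┃  Plan:       ( )
   ┃█@██◎█         ┏━━━━━━━━━━━━━━━━━━━━━━━━━━━━━
   ┃█□ ◎ █         ┃ GameOfLife                  
   ┃██████         ┠─────────────────────────────
   ┃Moves: 2  0/3  ┃Gen: 4                       
   ┃               ┃·██·····███·····██·██·       
   ┃               ┃·········██···········       
   ┃               ┃··········██···█······       
   ┃               ┃··███·····████·█···█··       
   ┃               ┃··███·····█·█████·██·█       
   ┃               ┃····█···██·········█··       
   ┗━━━━━━━━━━━━━━━┗━━━━━━━━━━━━━━━━━━━━━━━━━━━━━


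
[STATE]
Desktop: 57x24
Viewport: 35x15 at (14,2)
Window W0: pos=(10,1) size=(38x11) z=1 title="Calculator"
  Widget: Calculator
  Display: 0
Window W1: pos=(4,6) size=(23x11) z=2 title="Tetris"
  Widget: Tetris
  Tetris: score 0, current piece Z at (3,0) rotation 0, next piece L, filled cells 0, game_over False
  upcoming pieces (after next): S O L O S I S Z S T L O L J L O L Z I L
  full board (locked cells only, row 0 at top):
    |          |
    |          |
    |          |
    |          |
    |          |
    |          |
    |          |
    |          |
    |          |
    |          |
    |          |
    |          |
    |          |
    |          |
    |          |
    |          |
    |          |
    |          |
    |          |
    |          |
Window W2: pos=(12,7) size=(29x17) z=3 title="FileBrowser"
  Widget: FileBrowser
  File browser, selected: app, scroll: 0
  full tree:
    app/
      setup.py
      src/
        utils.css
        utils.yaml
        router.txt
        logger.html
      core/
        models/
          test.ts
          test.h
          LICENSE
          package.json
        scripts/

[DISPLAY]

lculator                         ┃ 
─────────────────────────────────┨ 
                                0┃ 
─┬───┬───┬───┐                   ┃ 
━━━━━━━━━━━━┓│                   ┃ 
━━━━━━━━━━━━━━━━━━━━━━━━━━┓      ┃ 
FileBrowser               ┃      ┃ 
──────────────────────────┨      ┃ 
 [-] app/                 ┃      ┃ 
   setup.py               ┃━━━━━━┛ 
   [+] src/               ┃        
   [+] core/              ┃        
                          ┃        
                          ┃        
                          ┃        


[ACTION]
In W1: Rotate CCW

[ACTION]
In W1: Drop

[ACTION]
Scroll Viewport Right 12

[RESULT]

                         ┃         
─────────────────────────┨         
                        0┃         
─┬───┐                   ┃         
━━━━┓│                   ┃         
━━━━━━━━━━━━━━━━━━┓      ┃         
ser               ┃      ┃         
──────────────────┨      ┃         
/                 ┃      ┃         
.py               ┃━━━━━━┛         
rc/               ┃                
ore/              ┃                
                  ┃                
                  ┃                
                  ┃                


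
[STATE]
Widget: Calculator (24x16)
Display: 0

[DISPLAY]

                       0
┌───┬───┬───┬───┐       
│ 7 │ 8 │ 9 │ ÷ │       
├───┼───┼───┼───┤       
│ 4 │ 5 │ 6 │ × │       
├───┼───┼───┼───┤       
│ 1 │ 2 │ 3 │ - │       
├───┼───┼───┼───┤       
│ 0 │ . │ = │ + │       
├───┼───┼───┼───┤       
│ C │ MC│ MR│ M+│       
└───┴───┴───┴───┘       
                        
                        
                        
                        


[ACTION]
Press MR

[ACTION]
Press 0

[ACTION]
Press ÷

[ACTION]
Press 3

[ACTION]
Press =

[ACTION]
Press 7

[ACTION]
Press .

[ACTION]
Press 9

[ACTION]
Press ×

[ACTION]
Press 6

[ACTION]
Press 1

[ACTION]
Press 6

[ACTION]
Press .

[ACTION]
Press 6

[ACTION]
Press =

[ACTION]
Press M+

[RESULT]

                 4871.14
┌───┬───┬───┬───┐       
│ 7 │ 8 │ 9 │ ÷ │       
├───┼───┼───┼───┤       
│ 4 │ 5 │ 6 │ × │       
├───┼───┼───┼───┤       
│ 1 │ 2 │ 3 │ - │       
├───┼───┼───┼───┤       
│ 0 │ . │ = │ + │       
├───┼───┼───┼───┤       
│ C │ MC│ MR│ M+│       
└───┴───┴───┴───┘       
                        
                        
                        
                        


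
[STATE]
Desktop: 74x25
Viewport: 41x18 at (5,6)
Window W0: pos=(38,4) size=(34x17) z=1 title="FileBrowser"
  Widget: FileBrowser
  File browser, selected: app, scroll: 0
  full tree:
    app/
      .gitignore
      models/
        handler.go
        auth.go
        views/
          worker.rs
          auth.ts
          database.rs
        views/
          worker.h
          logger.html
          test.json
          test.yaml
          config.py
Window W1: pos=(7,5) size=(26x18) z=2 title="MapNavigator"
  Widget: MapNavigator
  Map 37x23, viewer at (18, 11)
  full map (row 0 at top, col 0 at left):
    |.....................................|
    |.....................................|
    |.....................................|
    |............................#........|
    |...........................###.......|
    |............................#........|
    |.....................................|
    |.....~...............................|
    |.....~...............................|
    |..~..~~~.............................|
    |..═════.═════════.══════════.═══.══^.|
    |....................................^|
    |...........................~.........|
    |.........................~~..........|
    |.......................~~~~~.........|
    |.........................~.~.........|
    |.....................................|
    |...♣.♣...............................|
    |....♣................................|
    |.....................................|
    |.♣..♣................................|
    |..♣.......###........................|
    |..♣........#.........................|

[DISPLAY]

  ┃ MapNavigator           ┃     ┠───────
  ┠────────────────────────┨     ┃> [-] a
  ┃.....................###┃     ┃    .gi
  ┃......................#.┃     ┃    [+]
  ┃........................┃     ┃       
  ┃........................┃     ┃       
  ┃........................┃     ┃       
  ┃~~......................┃     ┃       
  ┃═.═════════.══════════.═┃     ┃       
  ┃............@...........┃     ┃       
  ┃.....................~..┃     ┃       
  ┃...................~~...┃     ┃       
  ┃.................~~~~~..┃     ┃       
  ┃...................~.~..┃     ┃       
  ┃........................┃     ┗━━━━━━━
  ┃........................┃             
  ┗━━━━━━━━━━━━━━━━━━━━━━━━┛             
                                         


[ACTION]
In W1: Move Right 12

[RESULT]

  ┃ MapNavigator           ┃     ┠───────
  ┠────────────────────────┨     ┃> [-] a
  ┃.........###.......     ┃     ┃    .gi
  ┃..........#........     ┃     ┃    [+]
  ┃...................     ┃     ┃       
  ┃...................     ┃     ┃       
  ┃...................     ┃     ┃       
  ┃...................     ┃     ┃       
  ┃══════════.═══.══^.     ┃     ┃       
  ┃............@.....^     ┃     ┃       
  ┃.........~.........     ┃     ┃       
  ┃.......~~..........     ┃     ┃       
  ┃.....~~~~~.........     ┃     ┃       
  ┃.......~.~.........     ┃     ┃       
  ┃...................     ┃     ┗━━━━━━━
  ┃...................     ┃             
  ┗━━━━━━━━━━━━━━━━━━━━━━━━┛             
                                         


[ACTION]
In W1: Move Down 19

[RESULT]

  ┃ MapNavigator           ┃     ┠───────
  ┠────────────────────────┨     ┃> [-] a
  ┃.......~.~.........     ┃     ┃    .gi
  ┃...................     ┃     ┃    [+]
  ┃...................     ┃     ┃       
  ┃...................     ┃     ┃       
  ┃...................     ┃     ┃       
  ┃...................     ┃     ┃       
  ┃...................     ┃     ┃       
  ┃............@......     ┃     ┃       
  ┃                        ┃     ┃       
  ┃                        ┃     ┃       
  ┃                        ┃     ┃       
  ┃                        ┃     ┃       
  ┃                        ┃     ┗━━━━━━━
  ┃                        ┃             
  ┗━━━━━━━━━━━━━━━━━━━━━━━━┛             
                                         


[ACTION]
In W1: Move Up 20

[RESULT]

  ┃ MapNavigator           ┃     ┠───────
  ┠────────────────────────┨     ┃> [-] a
  ┃                        ┃     ┃    .gi
  ┃                        ┃     ┃    [+]
  ┃                        ┃     ┃       
  ┃                        ┃     ┃       
  ┃                        ┃     ┃       
  ┃...................     ┃     ┃       
  ┃...................     ┃     ┃       
  ┃............@......     ┃     ┃       
  ┃..........#........     ┃     ┃       
  ┃.........###.......     ┃     ┃       
  ┃..........#........     ┃     ┃       
  ┃...................     ┃     ┃       
  ┃...................     ┃     ┗━━━━━━━
  ┃...................     ┃             
  ┗━━━━━━━━━━━━━━━━━━━━━━━━┛             
                                         


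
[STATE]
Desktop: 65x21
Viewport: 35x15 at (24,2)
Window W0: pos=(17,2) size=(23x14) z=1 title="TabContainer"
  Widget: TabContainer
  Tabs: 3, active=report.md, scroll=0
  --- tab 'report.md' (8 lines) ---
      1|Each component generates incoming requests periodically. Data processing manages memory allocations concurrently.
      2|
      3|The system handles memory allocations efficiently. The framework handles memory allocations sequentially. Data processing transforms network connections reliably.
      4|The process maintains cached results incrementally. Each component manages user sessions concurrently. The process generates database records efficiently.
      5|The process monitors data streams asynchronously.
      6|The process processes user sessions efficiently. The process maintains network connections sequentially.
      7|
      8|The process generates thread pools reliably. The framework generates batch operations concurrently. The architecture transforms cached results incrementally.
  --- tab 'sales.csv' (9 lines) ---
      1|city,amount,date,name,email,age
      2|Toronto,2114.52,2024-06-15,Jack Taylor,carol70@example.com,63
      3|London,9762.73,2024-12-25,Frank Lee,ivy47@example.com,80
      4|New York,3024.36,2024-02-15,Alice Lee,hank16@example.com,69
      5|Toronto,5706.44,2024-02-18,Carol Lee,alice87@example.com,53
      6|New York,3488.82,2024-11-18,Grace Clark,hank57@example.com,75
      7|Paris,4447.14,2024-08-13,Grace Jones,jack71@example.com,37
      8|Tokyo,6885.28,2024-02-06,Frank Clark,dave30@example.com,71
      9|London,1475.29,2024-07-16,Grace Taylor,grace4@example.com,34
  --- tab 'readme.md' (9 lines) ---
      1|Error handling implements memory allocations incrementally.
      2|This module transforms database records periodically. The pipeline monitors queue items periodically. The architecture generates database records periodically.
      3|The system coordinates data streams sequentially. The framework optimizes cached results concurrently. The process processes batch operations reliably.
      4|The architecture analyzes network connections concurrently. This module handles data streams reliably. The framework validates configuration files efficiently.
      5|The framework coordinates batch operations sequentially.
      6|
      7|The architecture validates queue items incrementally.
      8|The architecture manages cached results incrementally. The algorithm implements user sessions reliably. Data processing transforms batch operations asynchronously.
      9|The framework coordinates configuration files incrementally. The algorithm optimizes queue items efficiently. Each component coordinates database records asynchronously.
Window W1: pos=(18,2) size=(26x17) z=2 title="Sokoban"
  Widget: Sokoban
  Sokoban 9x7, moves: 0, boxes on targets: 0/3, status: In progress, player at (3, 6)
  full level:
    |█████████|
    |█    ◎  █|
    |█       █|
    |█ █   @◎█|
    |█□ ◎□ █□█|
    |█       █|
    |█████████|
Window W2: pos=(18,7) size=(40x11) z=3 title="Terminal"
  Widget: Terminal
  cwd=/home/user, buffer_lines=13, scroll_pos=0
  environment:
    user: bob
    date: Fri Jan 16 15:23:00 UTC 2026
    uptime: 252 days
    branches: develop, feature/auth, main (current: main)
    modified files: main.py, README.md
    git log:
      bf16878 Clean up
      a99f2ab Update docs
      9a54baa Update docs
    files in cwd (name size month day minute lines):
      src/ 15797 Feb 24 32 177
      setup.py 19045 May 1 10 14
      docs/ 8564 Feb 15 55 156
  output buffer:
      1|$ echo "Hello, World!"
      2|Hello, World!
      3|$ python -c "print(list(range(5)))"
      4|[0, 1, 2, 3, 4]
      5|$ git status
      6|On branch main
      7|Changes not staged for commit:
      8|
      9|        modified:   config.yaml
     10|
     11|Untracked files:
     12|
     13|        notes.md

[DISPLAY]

━━━━━━━━━━━━━━━━━━━┓               
ban                ┃               
───────────────────┨               
████               ┃               
◎  █               ┃               
━━━━━━━━━━━━━━━━━━━━━━━━━━━━━━━━━┓ 
inal                             ┃ 
─────────────────────────────────┨ 
o "Hello, World!"                ┃ 
, World!                         ┃ 
hon -c "print(list(range(5)))"   ┃ 
, 2, 3, 4]                       ┃ 
 status                          ┃ 
anch main                        ┃ 
es not staged for commit:        ┃ 


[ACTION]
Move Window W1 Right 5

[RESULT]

━━━━━━━━━━━━━━━━━━━━━━━━┓          
 Sokoban                ┃          
────────────────────────┨          
█████████               ┃          
█    ◎  █               ┃          
━━━━━━━━━━━━━━━━━━━━━━━━━━━━━━━━━┓ 
inal                             ┃ 
─────────────────────────────────┨ 
o "Hello, World!"                ┃ 
, World!                         ┃ 
hon -c "print(list(range(5)))"   ┃ 
, 2, 3, 4]                       ┃ 
 status                          ┃ 
anch main                        ┃ 
es not staged for commit:        ┃ 


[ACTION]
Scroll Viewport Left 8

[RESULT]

 ┏━━━━━┏━━━━━━━━━━━━━━━━━━━━━━━━┓  
 ┃ TabC┃ Sokoban                ┃  
 ┠─────┠────────────────────────┨  
 ┃[repo┃█████████               ┃  
 ┃─────┃█    ◎  █               ┃  
 ┃┏━━━━━━━━━━━━━━━━━━━━━━━━━━━━━━━━
 ┃┃ Terminal                       
 ┃┠────────────────────────────────
 ┃┃$ echo "Hello, World!"          
 ┃┃Hello, World!                   
 ┃┃$ python -c "print(list(range(5)
 ┃┃[0, 1, 2, 3, 4]                 
 ┃┃$ git status                    
 ┗┃On branch main                  
  ┃Changes not staged for commit:  


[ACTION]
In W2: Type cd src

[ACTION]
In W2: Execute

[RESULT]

 ┏━━━━━┏━━━━━━━━━━━━━━━━━━━━━━━━┓  
 ┃ TabC┃ Sokoban                ┃  
 ┠─────┠────────────────────────┨  
 ┃[repo┃█████████               ┃  
 ┃─────┃█    ◎  █               ┃  
 ┃┏━━━━━━━━━━━━━━━━━━━━━━━━━━━━━━━━
 ┃┃ Terminal                       
 ┃┠────────────────────────────────
 ┃┃                                
 ┃┃Untracked files:                
 ┃┃                                
 ┃┃        notes.md                
 ┃┃$ cd src                        
 ┗┃                                
  ┃$ █                             


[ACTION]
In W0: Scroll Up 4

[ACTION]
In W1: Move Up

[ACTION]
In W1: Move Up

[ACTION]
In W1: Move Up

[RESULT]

 ┏━━━━━┏━━━━━━━━━━━━━━━━━━━━━━━━┓  
 ┃ TabC┃ Sokoban                ┃  
 ┠─────┠────────────────────────┨  
 ┃[repo┃█████████               ┃  
 ┃─────┃█    ◎@ █               ┃  
 ┃┏━━━━━━━━━━━━━━━━━━━━━━━━━━━━━━━━
 ┃┃ Terminal                       
 ┃┠────────────────────────────────
 ┃┃                                
 ┃┃Untracked files:                
 ┃┃                                
 ┃┃        notes.md                
 ┃┃$ cd src                        
 ┗┃                                
  ┃$ █                             


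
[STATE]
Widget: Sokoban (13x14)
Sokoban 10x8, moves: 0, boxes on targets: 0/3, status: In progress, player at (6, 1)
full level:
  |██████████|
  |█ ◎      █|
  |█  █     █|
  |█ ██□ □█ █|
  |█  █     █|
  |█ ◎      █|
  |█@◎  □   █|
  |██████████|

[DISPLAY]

██████████   
█ ◎      █   
█  █     █   
█ ██□ □█ █   
█  █     █   
█ ◎      █   
█@◎  □   █   
██████████   
Moves: 0  0/3
             
             
             
             
             


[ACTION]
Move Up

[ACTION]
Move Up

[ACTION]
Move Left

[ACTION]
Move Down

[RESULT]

██████████   
█ ◎      █   
█  █     █   
█ ██□ □█ █   
█  █     █   
█@◎      █   
█ ◎  □   █   
██████████   
Moves: 3  0/3
             
             
             
             
             


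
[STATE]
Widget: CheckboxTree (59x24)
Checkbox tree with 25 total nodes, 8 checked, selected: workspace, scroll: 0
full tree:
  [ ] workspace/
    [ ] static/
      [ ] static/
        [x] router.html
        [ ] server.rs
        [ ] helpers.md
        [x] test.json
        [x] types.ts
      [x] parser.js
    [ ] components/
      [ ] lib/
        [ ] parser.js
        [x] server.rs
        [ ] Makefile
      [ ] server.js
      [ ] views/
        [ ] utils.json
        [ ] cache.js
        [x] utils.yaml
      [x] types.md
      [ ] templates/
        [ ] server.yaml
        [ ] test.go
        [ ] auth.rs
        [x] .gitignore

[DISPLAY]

>[-] workspace/                                            
   [-] static/                                             
     [-] static/                                           
       [x] router.html                                     
       [ ] server.rs                                       
       [ ] helpers.md                                      
       [x] test.json                                       
       [x] types.ts                                        
     [x] parser.js                                         
   [-] components/                                         
     [-] lib/                                              
       [ ] parser.js                                       
       [x] server.rs                                       
       [ ] Makefile                                        
     [ ] server.js                                         
     [-] views/                                            
       [ ] utils.json                                      
       [ ] cache.js                                        
       [x] utils.yaml                                      
     [x] types.md                                          
     [-] templates/                                        
       [ ] server.yaml                                     
       [ ] test.go                                         
       [ ] auth.rs                                         


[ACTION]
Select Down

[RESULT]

 [-] workspace/                                            
>  [-] static/                                             
     [-] static/                                           
       [x] router.html                                     
       [ ] server.rs                                       
       [ ] helpers.md                                      
       [x] test.json                                       
       [x] types.ts                                        
     [x] parser.js                                         
   [-] components/                                         
     [-] lib/                                              
       [ ] parser.js                                       
       [x] server.rs                                       
       [ ] Makefile                                        
     [ ] server.js                                         
     [-] views/                                            
       [ ] utils.json                                      
       [ ] cache.js                                        
       [x] utils.yaml                                      
     [x] types.md                                          
     [-] templates/                                        
       [ ] server.yaml                                     
       [ ] test.go                                         
       [ ] auth.rs                                         


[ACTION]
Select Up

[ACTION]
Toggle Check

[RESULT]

>[x] workspace/                                            
   [x] static/                                             
     [x] static/                                           
       [x] router.html                                     
       [x] server.rs                                       
       [x] helpers.md                                      
       [x] test.json                                       
       [x] types.ts                                        
     [x] parser.js                                         
   [x] components/                                         
     [x] lib/                                              
       [x] parser.js                                       
       [x] server.rs                                       
       [x] Makefile                                        
     [x] server.js                                         
     [x] views/                                            
       [x] utils.json                                      
       [x] cache.js                                        
       [x] utils.yaml                                      
     [x] types.md                                          
     [x] templates/                                        
       [x] server.yaml                                     
       [x] test.go                                         
       [x] auth.rs                                         


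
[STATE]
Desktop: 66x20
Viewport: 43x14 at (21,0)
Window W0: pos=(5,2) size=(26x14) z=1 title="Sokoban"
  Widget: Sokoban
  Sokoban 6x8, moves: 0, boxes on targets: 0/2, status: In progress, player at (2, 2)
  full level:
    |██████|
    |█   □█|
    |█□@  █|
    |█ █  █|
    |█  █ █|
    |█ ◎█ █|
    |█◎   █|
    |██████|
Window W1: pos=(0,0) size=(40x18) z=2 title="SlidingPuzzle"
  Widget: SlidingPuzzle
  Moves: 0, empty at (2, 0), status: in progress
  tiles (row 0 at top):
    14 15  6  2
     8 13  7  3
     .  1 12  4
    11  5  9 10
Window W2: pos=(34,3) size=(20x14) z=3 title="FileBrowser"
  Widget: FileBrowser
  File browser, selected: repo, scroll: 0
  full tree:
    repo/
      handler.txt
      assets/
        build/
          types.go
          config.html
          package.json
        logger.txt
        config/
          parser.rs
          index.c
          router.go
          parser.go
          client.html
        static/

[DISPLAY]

━━━━━━━━━━━━━━━━━━┓                        
                  ┃                        
──────────────────┨                        
┐            ┏━━━━━━━━━━━━━━━━━━┓          
│            ┃ FileBrowser      ┃          
┤            ┠──────────────────┨          
│            ┃> [-] repo/       ┃          
┤            ┃    handler.txt   ┃          
│            ┃    [+] assets/   ┃          
┤            ┃                  ┃          
│            ┃                  ┃          
┘            ┃                  ┃          
             ┃                  ┃          
             ┃                  ┃          


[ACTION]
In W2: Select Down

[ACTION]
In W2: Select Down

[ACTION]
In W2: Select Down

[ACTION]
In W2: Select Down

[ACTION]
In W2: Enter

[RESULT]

━━━━━━━━━━━━━━━━━━┓                        
                  ┃                        
──────────────────┨                        
┐            ┏━━━━━━━━━━━━━━━━━━┓          
│            ┃ FileBrowser      ┃          
┤            ┠──────────────────┨          
│            ┃  [-] repo/       ┃          
┤            ┃    handler.txt   ┃          
│            ┃  > [-] assets/   ┃          
┤            ┃      [+] build/  ┃          
│            ┃      logger.txt  ┃          
┘            ┃      [+] config/ ┃          
             ┃      [+] static/ ┃          
             ┃                  ┃          


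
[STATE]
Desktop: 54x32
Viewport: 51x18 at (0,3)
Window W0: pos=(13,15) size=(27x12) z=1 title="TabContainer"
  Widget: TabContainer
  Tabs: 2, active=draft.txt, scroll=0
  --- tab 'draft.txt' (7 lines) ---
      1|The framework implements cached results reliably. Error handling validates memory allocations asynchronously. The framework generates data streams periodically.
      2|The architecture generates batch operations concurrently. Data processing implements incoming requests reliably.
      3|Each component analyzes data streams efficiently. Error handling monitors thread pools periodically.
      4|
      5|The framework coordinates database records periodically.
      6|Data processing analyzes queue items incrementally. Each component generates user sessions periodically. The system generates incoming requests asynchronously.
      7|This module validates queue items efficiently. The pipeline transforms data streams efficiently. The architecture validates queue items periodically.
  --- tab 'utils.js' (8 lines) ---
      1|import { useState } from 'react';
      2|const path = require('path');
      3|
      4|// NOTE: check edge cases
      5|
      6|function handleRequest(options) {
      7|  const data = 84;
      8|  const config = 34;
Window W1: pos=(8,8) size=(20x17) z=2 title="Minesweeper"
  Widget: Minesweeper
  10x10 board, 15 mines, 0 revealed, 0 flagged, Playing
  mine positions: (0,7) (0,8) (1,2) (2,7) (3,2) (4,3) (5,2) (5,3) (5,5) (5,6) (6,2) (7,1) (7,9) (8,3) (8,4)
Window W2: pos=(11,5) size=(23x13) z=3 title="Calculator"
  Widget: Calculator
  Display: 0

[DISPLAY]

                                                   
                                                   
           ┏━━━━━━━━━━━━━━━━━━━━━┓                 
           ┃ Calculator          ┃                 
           ┠─────────────────────┨                 
        ┏━━┃                    0┃                 
        ┃ M┃┌───┬───┬───┬───┐    ┃                 
        ┠──┃│ 7 │ 8 │ 9 │ ÷ │    ┃                 
        ┃■■┃├───┼───┼───┼───┤    ┃                 
        ┃■■┃│ 4 │ 5 │ 6 │ × │    ┃                 
        ┃■■┃├───┼───┼───┼───┤    ┃                 
        ┃■■┃│ 1 │ 2 │ 3 │ - │    ┃                 
        ┃■■┃├───┼───┼───┼───┤    ┃━━━━━┓           
        ┃■■┃│ 0 │ . │ = │ + │    ┃     ┃           
        ┃■■┗━━━━━━━━━━━━━━━━━━━━━┛─────┨           
        ┃■■■■■■■■■■        ┃tils.js    ┃           
        ┃■■■■■■■■■■        ┃───────────┃           
        ┃■■■■■■■■■■        ┃implements ┃           


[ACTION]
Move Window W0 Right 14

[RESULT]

                                                   
                                                   
           ┏━━━━━━━━━━━━━━━━━━━━━┓                 
           ┃ Calculator          ┃                 
           ┠─────────────────────┨                 
        ┏━━┃                    0┃                 
        ┃ M┃┌───┬───┬───┬───┐    ┃                 
        ┠──┃│ 7 │ 8 │ 9 │ ÷ │    ┃                 
        ┃■■┃├───┼───┼───┼───┤    ┃                 
        ┃■■┃│ 4 │ 5 │ 6 │ × │    ┃                 
        ┃■■┃├───┼───┼───┼───┤    ┃                 
        ┃■■┃│ 1 │ 2 │ 3 │ - │    ┃                 
        ┃■■┃├───┼───┼───┼───┤    ┃━━━━━━━━━━━━━━━━━
        ┃■■┃│ 0 │ . │ = │ + │    ┃ntainer          
        ┃■■┗━━━━━━━━━━━━━━━━━━━━━┛─────────────────
        ┃■■■■■■■■■■        ┃[draft.txt]│ utils.js  
        ┃■■■■■■■■■■        ┃───────────────────────
        ┃■■■■■■■■■■        ┃The framework implement


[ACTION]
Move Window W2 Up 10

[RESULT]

           ┃                    0┃                 
           ┃┌───┬───┬───┬───┐    ┃                 
           ┃│ 7 │ 8 │ 9 │ ÷ │    ┃                 
           ┃├───┼───┼───┼───┤    ┃                 
           ┃│ 4 │ 5 │ 6 │ × │    ┃                 
        ┏━━┃├───┼───┼───┼───┤    ┃                 
        ┃ M┃│ 1 │ 2 │ 3 │ - │    ┃                 
        ┠──┃├───┼───┼───┼───┤    ┃                 
        ┃■■┃│ 0 │ . │ = │ + │    ┃                 
        ┃■■┗━━━━━━━━━━━━━━━━━━━━━┛                 
        ┃■■■■■■■■■■        ┃                       
        ┃■■■■■■■■■■        ┃                       
        ┃■■■■■■■■■■        ┃━━━━━━━━━━━━━━━━━━━━━━━
        ┃■■■■■■■■■■        ┃ TabContainer          
        ┃■■■■■■■■■■        ┃───────────────────────
        ┃■■■■■■■■■■        ┃[draft.txt]│ utils.js  
        ┃■■■■■■■■■■        ┃───────────────────────
        ┃■■■■■■■■■■        ┃The framework implement


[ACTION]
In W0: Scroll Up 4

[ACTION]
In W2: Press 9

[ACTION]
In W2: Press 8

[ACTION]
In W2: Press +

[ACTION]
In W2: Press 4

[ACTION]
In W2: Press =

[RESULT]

           ┃                  102┃                 
           ┃┌───┬───┬───┬───┐    ┃                 
           ┃│ 7 │ 8 │ 9 │ ÷ │    ┃                 
           ┃├───┼───┼───┼───┤    ┃                 
           ┃│ 4 │ 5 │ 6 │ × │    ┃                 
        ┏━━┃├───┼───┼───┼───┤    ┃                 
        ┃ M┃│ 1 │ 2 │ 3 │ - │    ┃                 
        ┠──┃├───┼───┼───┼───┤    ┃                 
        ┃■■┃│ 0 │ . │ = │ + │    ┃                 
        ┃■■┗━━━━━━━━━━━━━━━━━━━━━┛                 
        ┃■■■■■■■■■■        ┃                       
        ┃■■■■■■■■■■        ┃                       
        ┃■■■■■■■■■■        ┃━━━━━━━━━━━━━━━━━━━━━━━
        ┃■■■■■■■■■■        ┃ TabContainer          
        ┃■■■■■■■■■■        ┃───────────────────────
        ┃■■■■■■■■■■        ┃[draft.txt]│ utils.js  
        ┃■■■■■■■■■■        ┃───────────────────────
        ┃■■■■■■■■■■        ┃The framework implement
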